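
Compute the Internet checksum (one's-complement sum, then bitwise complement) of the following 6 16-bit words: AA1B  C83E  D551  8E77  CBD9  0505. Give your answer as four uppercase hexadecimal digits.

One's-complement addition (fold any carry out of bit 15 back into bit 0):
  0xAA1B + 0xC83E = 0x17259 → wrap carry → 0x725A
  0x725A + 0xD551 = 0x147AB → wrap carry → 0x47AC
  0x47AC + 0x8E77 = 0x0D623
  0xD623 + 0xCBD9 = 0x1A1FC → wrap carry → 0xA1FD
  0xA1FD + 0x0505 = 0x0A702
One's-complement sum = 0xA702.
Checksum = ~0xA702 & 0xFFFF = 0x58FD.

58FD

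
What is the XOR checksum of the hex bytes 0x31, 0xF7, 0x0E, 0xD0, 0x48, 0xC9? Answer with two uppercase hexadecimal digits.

XOR the bytes together:
  start with 0x31
  0x31 ⊕ 0xF7 = 0xC6
  0xC6 ⊕ 0x0E = 0xC8
  0xC8 ⊕ 0xD0 = 0x18
  0x18 ⊕ 0x48 = 0x50
  0x50 ⊕ 0xC9 = 0x99

99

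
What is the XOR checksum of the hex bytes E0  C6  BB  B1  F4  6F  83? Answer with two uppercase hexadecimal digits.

34

XOR the bytes together:
  start with 0xE0
  0xE0 ⊕ 0xC6 = 0x26
  0x26 ⊕ 0xBB = 0x9D
  0x9D ⊕ 0xB1 = 0x2C
  0x2C ⊕ 0xF4 = 0xD8
  0xD8 ⊕ 0x6F = 0xB7
  0xB7 ⊕ 0x83 = 0x34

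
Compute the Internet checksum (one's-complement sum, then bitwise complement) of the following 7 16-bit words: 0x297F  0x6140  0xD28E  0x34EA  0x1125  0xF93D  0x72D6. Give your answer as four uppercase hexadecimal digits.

One's-complement addition (fold any carry out of bit 15 back into bit 0):
  0x297F + 0x6140 = 0x08ABF
  0x8ABF + 0xD28E = 0x15D4D → wrap carry → 0x5D4E
  0x5D4E + 0x34EA = 0x09238
  0x9238 + 0x1125 = 0x0A35D
  0xA35D + 0xF93D = 0x19C9A → wrap carry → 0x9C9B
  0x9C9B + 0x72D6 = 0x10F71 → wrap carry → 0x0F72
One's-complement sum = 0x0F72.
Checksum = ~0x0F72 & 0xFFFF = 0xF08D.

F08D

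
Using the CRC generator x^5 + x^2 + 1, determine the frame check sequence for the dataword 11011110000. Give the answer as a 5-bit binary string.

00000

Append 5 zeros: 1101111000000000. Divide by 100101 (XOR where the leading bit is 1):
  pos 0: 110111 XOR 100101 = 010010
  pos 1: 100101 XOR 100101 = 000000
Remainder (last 5 bits) = 00000. This is the CRC / FCS.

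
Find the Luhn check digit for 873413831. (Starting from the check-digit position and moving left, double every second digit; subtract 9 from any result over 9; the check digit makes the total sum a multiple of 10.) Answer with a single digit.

Partial digits right→left: 1 3 8 3 1 4 3 7 8
Double every second digit counting from the check-digit position (so the 1st, 3rd, 5th, ... of the partial from the right).
  doubled (with −9 where >9): 2 7 2 6 7 → sum 24
  kept as-is: 3 3 4 7 → sum 17
Total = 24 + 17 = 41.
Check digit = (10 − (41 mod 10)) mod 10 = 9.

9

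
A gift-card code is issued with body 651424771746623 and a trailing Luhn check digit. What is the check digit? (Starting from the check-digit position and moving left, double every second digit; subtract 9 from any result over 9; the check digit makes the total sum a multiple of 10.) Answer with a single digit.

Partial digits right→left: 3 2 6 6 4 7 1 7 7 4 2 4 1 5 6
Double every second digit counting from the check-digit position (so the 1st, 3rd, 5th, ... of the partial from the right).
  doubled (with −9 where >9): 6 3 8 2 5 4 2 3 → sum 33
  kept as-is: 2 6 7 7 4 4 5 → sum 35
Total = 33 + 35 = 68.
Check digit = (10 − (68 mod 10)) mod 10 = 2.

2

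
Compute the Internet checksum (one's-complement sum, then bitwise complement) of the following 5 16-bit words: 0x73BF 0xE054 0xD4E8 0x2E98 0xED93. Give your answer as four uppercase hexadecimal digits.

BAD6

One's-complement addition (fold any carry out of bit 15 back into bit 0):
  0x73BF + 0xE054 = 0x15413 → wrap carry → 0x5414
  0x5414 + 0xD4E8 = 0x128FC → wrap carry → 0x28FD
  0x28FD + 0x2E98 = 0x05795
  0x5795 + 0xED93 = 0x14528 → wrap carry → 0x4529
One's-complement sum = 0x4529.
Checksum = ~0x4529 & 0xFFFF = 0xBAD6.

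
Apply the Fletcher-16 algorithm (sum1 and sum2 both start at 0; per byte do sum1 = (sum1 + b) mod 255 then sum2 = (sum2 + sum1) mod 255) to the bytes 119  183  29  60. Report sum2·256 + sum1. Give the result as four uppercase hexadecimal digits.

Running sums (mod 255):
  after byte 0 (119): sum1=119, sum2=119
  after byte 1 (183): sum1=47, sum2=166
  after byte 2 (29): sum1=76, sum2=242
  after byte 3 (60): sum1=136, sum2=123
Checksum = sum2·256 + sum1 = 123·256 + 136 = 31624 = 0x7B88.

7B88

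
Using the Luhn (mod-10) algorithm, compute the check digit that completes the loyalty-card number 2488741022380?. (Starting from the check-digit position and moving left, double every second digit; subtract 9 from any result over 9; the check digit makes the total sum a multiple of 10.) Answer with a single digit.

6

Partial digits right→left: 0 8 3 2 2 0 1 4 7 8 8 4 2
Double every second digit counting from the check-digit position (so the 1st, 3rd, 5th, ... of the partial from the right).
  doubled (with −9 where >9): 0 6 4 2 5 7 4 → sum 28
  kept as-is: 8 2 0 4 8 4 → sum 26
Total = 28 + 26 = 54.
Check digit = (10 − (54 mod 10)) mod 10 = 6.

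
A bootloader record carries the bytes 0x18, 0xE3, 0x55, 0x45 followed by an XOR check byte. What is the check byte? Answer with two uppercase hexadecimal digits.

XOR the bytes together:
  start with 0x18
  0x18 ⊕ 0xE3 = 0xFB
  0xFB ⊕ 0x55 = 0xAE
  0xAE ⊕ 0x45 = 0xEB

EB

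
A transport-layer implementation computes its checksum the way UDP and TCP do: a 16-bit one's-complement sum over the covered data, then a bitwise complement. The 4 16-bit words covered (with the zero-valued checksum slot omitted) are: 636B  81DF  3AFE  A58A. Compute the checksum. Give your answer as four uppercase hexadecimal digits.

3A2C

One's-complement addition (fold any carry out of bit 15 back into bit 0):
  0x636B + 0x81DF = 0x0E54A
  0xE54A + 0x3AFE = 0x12048 → wrap carry → 0x2049
  0x2049 + 0xA58A = 0x0C5D3
One's-complement sum = 0xC5D3.
Checksum = ~0xC5D3 & 0xFFFF = 0x3A2C.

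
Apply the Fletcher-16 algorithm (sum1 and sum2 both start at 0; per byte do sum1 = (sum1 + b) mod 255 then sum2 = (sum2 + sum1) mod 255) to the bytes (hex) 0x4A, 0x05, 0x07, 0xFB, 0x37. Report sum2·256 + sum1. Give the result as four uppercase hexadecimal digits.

CB89

Running sums (mod 255):
  after byte 0 (0x4A): sum1=74, sum2=74
  after byte 1 (0x05): sum1=79, sum2=153
  after byte 2 (0x07): sum1=86, sum2=239
  after byte 3 (0xFB): sum1=82, sum2=66
  after byte 4 (0x37): sum1=137, sum2=203
Checksum = sum2·256 + sum1 = 203·256 + 137 = 52105 = 0xCB89.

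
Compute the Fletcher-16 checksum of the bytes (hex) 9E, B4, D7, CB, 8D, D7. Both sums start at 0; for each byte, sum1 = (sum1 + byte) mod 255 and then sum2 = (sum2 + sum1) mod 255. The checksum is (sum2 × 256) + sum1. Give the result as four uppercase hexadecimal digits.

Running sums (mod 255):
  after byte 0 (9E): sum1=158, sum2=158
  after byte 1 (B4): sum1=83, sum2=241
  after byte 2 (D7): sum1=43, sum2=29
  after byte 3 (CB): sum1=246, sum2=20
  after byte 4 (8D): sum1=132, sum2=152
  after byte 5 (D7): sum1=92, sum2=244
Checksum = sum2·256 + sum1 = 244·256 + 92 = 62556 = 0xF45C.

F45C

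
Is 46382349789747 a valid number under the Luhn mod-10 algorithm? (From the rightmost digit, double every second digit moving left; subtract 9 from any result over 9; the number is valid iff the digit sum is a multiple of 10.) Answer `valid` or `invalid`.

From the right, keep odd positions and double even positions (subtract 9 from any doubled value over 9):
  doubled (positions 2,4,...): 8 9 5 8 4 6 8 → sum 48
  kept (positions 1,3,...): 7 7 8 9 3 8 6 → sum 48
Total = 96.
96 mod 10 = 6, so the number is invalid.

invalid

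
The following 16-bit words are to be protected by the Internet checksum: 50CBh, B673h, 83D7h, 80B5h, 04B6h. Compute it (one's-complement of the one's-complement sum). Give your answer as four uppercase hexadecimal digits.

One's-complement addition (fold any carry out of bit 15 back into bit 0):
  0x50CB + 0xB673 = 0x1073E → wrap carry → 0x073F
  0x073F + 0x83D7 = 0x08B16
  0x8B16 + 0x80B5 = 0x10BCB → wrap carry → 0x0BCC
  0x0BCC + 0x04B6 = 0x01082
One's-complement sum = 0x1082.
Checksum = ~0x1082 & 0xFFFF = 0xEF7D.

EF7D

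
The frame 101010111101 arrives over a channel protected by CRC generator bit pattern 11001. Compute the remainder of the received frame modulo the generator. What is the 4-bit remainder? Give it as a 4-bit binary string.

Modulo-2 division of 101010111101 by 11001:
  pos 0: 10101 XOR 11001 = 01100
  pos 1: 11000 XOR 11001 = 00001
  pos 5: 11111 XOR 11001 = 00110
  pos 7: 11001 XOR 11001 = 00000
Remainder = 0000 (zero — the frame passes the CRC check).

0000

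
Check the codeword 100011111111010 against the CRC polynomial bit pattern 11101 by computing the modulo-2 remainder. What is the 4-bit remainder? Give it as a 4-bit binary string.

0000

Modulo-2 division of 100011111111010 by 11101:
  pos 0: 10001 XOR 11101 = 01100
  pos 1: 11001 XOR 11101 = 00100
  pos 3: 10011 XOR 11101 = 01110
  pos 4: 11101 XOR 11101 = 00000
  pos 9: 11101 XOR 11101 = 00000
Remainder = 0000 (zero — the frame passes the CRC check).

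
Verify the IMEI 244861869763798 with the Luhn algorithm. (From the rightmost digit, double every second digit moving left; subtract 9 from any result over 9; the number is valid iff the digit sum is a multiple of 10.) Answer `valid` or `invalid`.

valid

From the right, keep odd positions and double even positions (subtract 9 from any doubled value over 9):
  doubled (positions 2,4,...): 9 6 5 3 2 7 8 → sum 40
  kept (positions 1,3,...): 8 7 6 9 8 6 4 2 → sum 50
Total = 90.
90 mod 10 = 0, so the number is valid.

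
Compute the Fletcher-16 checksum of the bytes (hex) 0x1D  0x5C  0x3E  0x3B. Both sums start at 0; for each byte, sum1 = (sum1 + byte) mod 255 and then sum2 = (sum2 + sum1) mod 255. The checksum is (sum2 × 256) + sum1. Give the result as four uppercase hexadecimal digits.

Running sums (mod 255):
  after byte 0 (0x1D): sum1=29, sum2=29
  after byte 1 (0x5C): sum1=121, sum2=150
  after byte 2 (0x3E): sum1=183, sum2=78
  after byte 3 (0x3B): sum1=242, sum2=65
Checksum = sum2·256 + sum1 = 65·256 + 242 = 16882 = 0x41F2.

41F2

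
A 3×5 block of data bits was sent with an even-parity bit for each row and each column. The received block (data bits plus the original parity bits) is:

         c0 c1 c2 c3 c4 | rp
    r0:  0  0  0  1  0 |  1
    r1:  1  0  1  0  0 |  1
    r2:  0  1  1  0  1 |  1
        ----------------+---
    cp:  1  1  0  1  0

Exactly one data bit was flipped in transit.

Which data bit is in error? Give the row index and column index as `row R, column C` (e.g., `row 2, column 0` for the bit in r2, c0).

row 1, column 4

Recompute each row's even parity and compare to rp:
  r0: data parity 1, sent rp 1 → ok
  r1: data parity 0, sent rp 1 → mismatch
  r2: data parity 1, sent rp 1 → ok
Recompute each column's even parity and compare to cp:
  c0: data parity 1, sent cp 1 → ok
  c1: data parity 1, sent cp 1 → ok
  c2: data parity 0, sent cp 0 → ok
  c3: data parity 1, sent cp 1 → ok
  c4: data parity 1, sent cp 0 → mismatch
Exactly one row (r1) and one column (c4) fail → the flipped bit is at their intersection.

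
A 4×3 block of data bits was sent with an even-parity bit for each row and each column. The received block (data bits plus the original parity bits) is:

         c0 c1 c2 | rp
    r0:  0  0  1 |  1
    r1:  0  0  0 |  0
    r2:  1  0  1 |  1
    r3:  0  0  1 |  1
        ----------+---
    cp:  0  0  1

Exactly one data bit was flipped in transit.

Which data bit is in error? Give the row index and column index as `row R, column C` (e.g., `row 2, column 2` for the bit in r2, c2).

Recompute each row's even parity and compare to rp:
  r0: data parity 1, sent rp 1 → ok
  r1: data parity 0, sent rp 0 → ok
  r2: data parity 0, sent rp 1 → mismatch
  r3: data parity 1, sent rp 1 → ok
Recompute each column's even parity and compare to cp:
  c0: data parity 1, sent cp 0 → mismatch
  c1: data parity 0, sent cp 0 → ok
  c2: data parity 1, sent cp 1 → ok
Exactly one row (r2) and one column (c0) fail → the flipped bit is at their intersection.

row 2, column 0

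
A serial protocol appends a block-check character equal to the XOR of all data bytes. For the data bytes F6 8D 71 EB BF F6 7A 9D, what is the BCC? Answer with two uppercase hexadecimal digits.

XOR the bytes together:
  start with 0xF6
  0xF6 ⊕ 0x8D = 0x7B
  0x7B ⊕ 0x71 = 0x0A
  0x0A ⊕ 0xEB = 0xE1
  0xE1 ⊕ 0xBF = 0x5E
  0x5E ⊕ 0xF6 = 0xA8
  0xA8 ⊕ 0x7A = 0xD2
  0xD2 ⊕ 0x9D = 0x4F

4F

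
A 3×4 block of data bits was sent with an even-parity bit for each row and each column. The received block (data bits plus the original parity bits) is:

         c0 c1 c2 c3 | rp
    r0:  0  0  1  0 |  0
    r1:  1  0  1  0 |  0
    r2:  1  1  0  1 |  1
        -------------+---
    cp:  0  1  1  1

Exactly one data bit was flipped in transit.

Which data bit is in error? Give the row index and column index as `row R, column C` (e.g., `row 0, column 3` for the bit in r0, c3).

Recompute each row's even parity and compare to rp:
  r0: data parity 1, sent rp 0 → mismatch
  r1: data parity 0, sent rp 0 → ok
  r2: data parity 1, sent rp 1 → ok
Recompute each column's even parity and compare to cp:
  c0: data parity 0, sent cp 0 → ok
  c1: data parity 1, sent cp 1 → ok
  c2: data parity 0, sent cp 1 → mismatch
  c3: data parity 1, sent cp 1 → ok
Exactly one row (r0) and one column (c2) fail → the flipped bit is at their intersection.

row 0, column 2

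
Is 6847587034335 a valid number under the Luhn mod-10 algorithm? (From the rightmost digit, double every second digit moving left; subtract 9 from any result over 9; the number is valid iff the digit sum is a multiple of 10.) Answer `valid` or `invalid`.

invalid

From the right, keep odd positions and double even positions (subtract 9 from any doubled value over 9):
  doubled (positions 2,4,...): 6 8 0 7 5 7 → sum 33
  kept (positions 1,3,...): 5 3 3 7 5 4 6 → sum 33
Total = 66.
66 mod 10 = 6, so the number is invalid.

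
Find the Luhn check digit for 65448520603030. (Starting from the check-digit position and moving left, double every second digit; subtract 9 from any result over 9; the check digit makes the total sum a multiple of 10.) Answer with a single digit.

8

Partial digits right→left: 0 3 0 3 0 6 0 2 5 8 4 4 5 6
Double every second digit counting from the check-digit position (so the 1st, 3rd, 5th, ... of the partial from the right).
  doubled (with −9 where >9): 0 0 0 0 1 8 1 → sum 10
  kept as-is: 3 3 6 2 8 4 6 → sum 32
Total = 10 + 32 = 42.
Check digit = (10 − (42 mod 10)) mod 10 = 8.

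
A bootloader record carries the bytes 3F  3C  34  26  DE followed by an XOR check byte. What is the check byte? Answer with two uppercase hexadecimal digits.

XOR the bytes together:
  start with 0x3F
  0x3F ⊕ 0x3C = 0x03
  0x03 ⊕ 0x34 = 0x37
  0x37 ⊕ 0x26 = 0x11
  0x11 ⊕ 0xDE = 0xCF

CF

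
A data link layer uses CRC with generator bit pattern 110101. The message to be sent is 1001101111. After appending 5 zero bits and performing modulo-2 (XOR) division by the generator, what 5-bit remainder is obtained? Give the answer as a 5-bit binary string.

Append 5 zeros: 100110111100000. Divide by 110101 (XOR where the leading bit is 1):
  pos 0: 100110 XOR 110101 = 010011
  pos 1: 100111 XOR 110101 = 010010
  pos 2: 100101 XOR 110101 = 010000
  pos 3: 100001 XOR 110101 = 010100
  pos 4: 101001 XOR 110101 = 011100
  pos 5: 111000 XOR 110101 = 001101
  pos 7: 110100 XOR 110101 = 000001
Remainder (last 5 bits) = 00100. This is the CRC / FCS.

00100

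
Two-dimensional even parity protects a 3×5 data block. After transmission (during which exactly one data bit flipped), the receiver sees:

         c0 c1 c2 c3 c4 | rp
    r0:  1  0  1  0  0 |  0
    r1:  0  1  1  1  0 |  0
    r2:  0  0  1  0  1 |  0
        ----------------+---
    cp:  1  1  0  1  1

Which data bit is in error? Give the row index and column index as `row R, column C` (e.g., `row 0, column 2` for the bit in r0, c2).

row 1, column 2

Recompute each row's even parity and compare to rp:
  r0: data parity 0, sent rp 0 → ok
  r1: data parity 1, sent rp 0 → mismatch
  r2: data parity 0, sent rp 0 → ok
Recompute each column's even parity and compare to cp:
  c0: data parity 1, sent cp 1 → ok
  c1: data parity 1, sent cp 1 → ok
  c2: data parity 1, sent cp 0 → mismatch
  c3: data parity 1, sent cp 1 → ok
  c4: data parity 1, sent cp 1 → ok
Exactly one row (r1) and one column (c2) fail → the flipped bit is at their intersection.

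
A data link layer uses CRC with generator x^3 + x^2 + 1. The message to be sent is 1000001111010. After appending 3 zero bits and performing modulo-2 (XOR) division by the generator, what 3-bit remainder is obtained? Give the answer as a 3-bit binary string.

Append 3 zeros: 1000001111010000. Divide by 1101 (XOR where the leading bit is 1):
  pos 0: 1000 XOR 1101 = 0101
  pos 1: 1010 XOR 1101 = 0111
  pos 2: 1110 XOR 1101 = 0011
  pos 4: 1111 XOR 1101 = 0010
  pos 6: 1011 XOR 1101 = 0110
  pos 7: 1100 XOR 1101 = 0001
  pos 10: 1100 XOR 1101 = 0001
Remainder (last 3 bits) = 100. This is the CRC / FCS.

100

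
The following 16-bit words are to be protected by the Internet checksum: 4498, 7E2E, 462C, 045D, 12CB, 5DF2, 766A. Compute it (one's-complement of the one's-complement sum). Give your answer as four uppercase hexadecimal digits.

0B88

One's-complement addition (fold any carry out of bit 15 back into bit 0):
  0x4498 + 0x7E2E = 0x0C2C6
  0xC2C6 + 0x462C = 0x108F2 → wrap carry → 0x08F3
  0x08F3 + 0x045D = 0x00D50
  0x0D50 + 0x12CB = 0x0201B
  0x201B + 0x5DF2 = 0x07E0D
  0x7E0D + 0x766A = 0x0F477
One's-complement sum = 0xF477.
Checksum = ~0xF477 & 0xFFFF = 0x0B88.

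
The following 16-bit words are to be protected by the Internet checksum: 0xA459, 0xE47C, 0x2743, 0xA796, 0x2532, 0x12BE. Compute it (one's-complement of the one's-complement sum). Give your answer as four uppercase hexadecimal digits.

One's-complement addition (fold any carry out of bit 15 back into bit 0):
  0xA459 + 0xE47C = 0x188D5 → wrap carry → 0x88D6
  0x88D6 + 0x2743 = 0x0B019
  0xB019 + 0xA796 = 0x157AF → wrap carry → 0x57B0
  0x57B0 + 0x2532 = 0x07CE2
  0x7CE2 + 0x12BE = 0x08FA0
One's-complement sum = 0x8FA0.
Checksum = ~0x8FA0 & 0xFFFF = 0x705F.

705F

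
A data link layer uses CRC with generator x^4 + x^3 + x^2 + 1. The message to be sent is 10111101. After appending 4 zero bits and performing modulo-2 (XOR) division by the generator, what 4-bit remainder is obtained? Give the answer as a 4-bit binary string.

1001

Append 4 zeros: 101111010000. Divide by 11101 (XOR where the leading bit is 1):
  pos 0: 10111 XOR 11101 = 01010
  pos 1: 10101 XOR 11101 = 01000
  pos 2: 10000 XOR 11101 = 01101
  pos 3: 11011 XOR 11101 = 00110
  pos 5: 11000 XOR 11101 = 00101
  pos 7: 10100 XOR 11101 = 01001
Remainder (last 4 bits) = 1001. This is the CRC / FCS.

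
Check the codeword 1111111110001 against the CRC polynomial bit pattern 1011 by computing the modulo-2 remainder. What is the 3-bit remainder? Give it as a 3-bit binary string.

Modulo-2 division of 1111111110001 by 1011:
  pos 0: 1111 XOR 1011 = 0100
  pos 1: 1001 XOR 1011 = 0010
  pos 3: 1011 XOR 1011 = 0000
  pos 7: 1100 XOR 1011 = 0111
  pos 8: 1110 XOR 1011 = 0101
  pos 9: 1011 XOR 1011 = 0000
Remainder = 000 (zero — the frame passes the CRC check).

000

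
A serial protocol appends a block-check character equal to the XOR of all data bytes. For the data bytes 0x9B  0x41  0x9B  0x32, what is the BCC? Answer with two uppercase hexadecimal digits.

XOR the bytes together:
  start with 0x9B
  0x9B ⊕ 0x41 = 0xDA
  0xDA ⊕ 0x9B = 0x41
  0x41 ⊕ 0x32 = 0x73

73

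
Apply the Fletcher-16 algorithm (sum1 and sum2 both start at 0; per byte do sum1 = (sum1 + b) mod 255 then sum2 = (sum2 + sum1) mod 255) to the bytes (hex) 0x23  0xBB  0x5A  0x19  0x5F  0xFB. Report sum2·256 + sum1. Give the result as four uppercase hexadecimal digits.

Running sums (mod 255):
  after byte 0 (0x23): sum1=35, sum2=35
  after byte 1 (0xBB): sum1=222, sum2=2
  after byte 2 (0x5A): sum1=57, sum2=59
  after byte 3 (0x19): sum1=82, sum2=141
  after byte 4 (0x5F): sum1=177, sum2=63
  after byte 5 (0xFB): sum1=173, sum2=236
Checksum = sum2·256 + sum1 = 236·256 + 173 = 60589 = 0xECAD.

ECAD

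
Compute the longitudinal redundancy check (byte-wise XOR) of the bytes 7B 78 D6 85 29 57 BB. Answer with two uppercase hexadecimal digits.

95

XOR the bytes together:
  start with 0x7B
  0x7B ⊕ 0x78 = 0x03
  0x03 ⊕ 0xD6 = 0xD5
  0xD5 ⊕ 0x85 = 0x50
  0x50 ⊕ 0x29 = 0x79
  0x79 ⊕ 0x57 = 0x2E
  0x2E ⊕ 0xBB = 0x95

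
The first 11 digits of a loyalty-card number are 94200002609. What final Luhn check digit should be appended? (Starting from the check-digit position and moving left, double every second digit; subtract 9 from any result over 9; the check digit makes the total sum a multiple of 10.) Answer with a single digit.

Partial digits right→left: 9 0 6 2 0 0 0 0 2 4 9
Double every second digit counting from the check-digit position (so the 1st, 3rd, 5th, ... of the partial from the right).
  doubled (with −9 where >9): 9 3 0 0 4 9 → sum 25
  kept as-is: 0 2 0 0 4 → sum 6
Total = 25 + 6 = 31.
Check digit = (10 − (31 mod 10)) mod 10 = 9.

9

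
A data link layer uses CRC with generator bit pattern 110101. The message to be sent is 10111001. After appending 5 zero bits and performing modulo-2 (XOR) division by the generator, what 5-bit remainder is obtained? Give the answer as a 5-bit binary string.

Append 5 zeros: 1011100100000. Divide by 110101 (XOR where the leading bit is 1):
  pos 0: 101110 XOR 110101 = 011011
  pos 1: 110110 XOR 110101 = 000011
  pos 5: 111000 XOR 110101 = 001101
  pos 7: 110100 XOR 110101 = 000001
Remainder (last 5 bits) = 00001. This is the CRC / FCS.

00001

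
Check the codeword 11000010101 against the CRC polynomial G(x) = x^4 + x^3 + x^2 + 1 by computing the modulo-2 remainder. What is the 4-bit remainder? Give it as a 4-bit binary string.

0100

Modulo-2 division of 11000010101 by 11101:
  pos 0: 11000 XOR 11101 = 00101
  pos 2: 10101 XOR 11101 = 01000
  pos 3: 10000 XOR 11101 = 01101
  pos 4: 11011 XOR 11101 = 00110
  pos 6: 11001 XOR 11101 = 00100
Remainder = 0100 (nonzero — an error is detected).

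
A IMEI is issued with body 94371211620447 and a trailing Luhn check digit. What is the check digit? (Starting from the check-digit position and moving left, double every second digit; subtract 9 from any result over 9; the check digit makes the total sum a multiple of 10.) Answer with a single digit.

Partial digits right→left: 7 4 4 0 2 6 1 1 2 1 7 3 4 9
Double every second digit counting from the check-digit position (so the 1st, 3rd, 5th, ... of the partial from the right).
  doubled (with −9 where >9): 5 8 4 2 4 5 8 → sum 36
  kept as-is: 4 0 6 1 1 3 9 → sum 24
Total = 36 + 24 = 60.
Check digit = (10 − (60 mod 10)) mod 10 = 0.

0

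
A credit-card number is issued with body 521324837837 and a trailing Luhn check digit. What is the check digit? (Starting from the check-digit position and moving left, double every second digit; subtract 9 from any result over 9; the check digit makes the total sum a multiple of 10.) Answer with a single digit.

8

Partial digits right→left: 7 3 8 7 3 8 4 2 3 1 2 5
Double every second digit counting from the check-digit position (so the 1st, 3rd, 5th, ... of the partial from the right).
  doubled (with −9 where >9): 5 7 6 8 6 4 → sum 36
  kept as-is: 3 7 8 2 1 5 → sum 26
Total = 36 + 26 = 62.
Check digit = (10 − (62 mod 10)) mod 10 = 8.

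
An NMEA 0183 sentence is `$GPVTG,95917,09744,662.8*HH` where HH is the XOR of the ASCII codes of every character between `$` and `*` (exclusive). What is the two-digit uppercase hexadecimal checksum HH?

57

XOR the ASCII codes of the payload characters:
  'G' = 0x47 → acc = 0x47
  'P' = 0x50 → acc = 0x17
  'V' = 0x56 → acc = 0x41
  'T' = 0x54 → acc = 0x15
  'G' = 0x47 → acc = 0x52
  ',' = 0x2C → acc = 0x7E
  '9' = 0x39 → acc = 0x47
  '5' = 0x35 → acc = 0x72
  '9' = 0x39 → acc = 0x4B
  '1' = 0x31 → acc = 0x7A
  '7' = 0x37 → acc = 0x4D
  ',' = 0x2C → acc = 0x61
  '0' = 0x30 → acc = 0x51
  '9' = 0x39 → acc = 0x68
  '7' = 0x37 → acc = 0x5F
  '4' = 0x34 → acc = 0x6B
  '4' = 0x34 → acc = 0x5F
  ',' = 0x2C → acc = 0x73
  '6' = 0x36 → acc = 0x45
  '6' = 0x36 → acc = 0x73
  '2' = 0x32 → acc = 0x41
  '.' = 0x2E → acc = 0x6F
  '8' = 0x38 → acc = 0x57
Checksum = 0x57.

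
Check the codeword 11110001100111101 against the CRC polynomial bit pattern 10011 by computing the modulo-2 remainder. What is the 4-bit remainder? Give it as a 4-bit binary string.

0000

Modulo-2 division of 11110001100111101 by 10011:
  pos 0: 11110 XOR 10011 = 01101
  pos 1: 11010 XOR 10011 = 01001
  pos 2: 10010 XOR 10011 = 00001
  pos 6: 11100 XOR 10011 = 01111
  pos 7: 11111 XOR 10011 = 01100
  pos 8: 11001 XOR 10011 = 01010
  pos 9: 10101 XOR 10011 = 00110
  pos 11: 11010 XOR 10011 = 01001
  pos 12: 10011 XOR 10011 = 00000
Remainder = 0000 (zero — the frame passes the CRC check).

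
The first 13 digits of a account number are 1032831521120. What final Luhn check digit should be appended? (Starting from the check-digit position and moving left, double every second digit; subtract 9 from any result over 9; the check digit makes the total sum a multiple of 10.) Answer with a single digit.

4

Partial digits right→left: 0 2 1 1 2 5 1 3 8 2 3 0 1
Double every second digit counting from the check-digit position (so the 1st, 3rd, 5th, ... of the partial from the right).
  doubled (with −9 where >9): 0 2 4 2 7 6 2 → sum 23
  kept as-is: 2 1 5 3 2 0 → sum 13
Total = 23 + 13 = 36.
Check digit = (10 − (36 mod 10)) mod 10 = 4.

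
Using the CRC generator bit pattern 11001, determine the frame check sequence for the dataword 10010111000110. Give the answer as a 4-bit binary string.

1000

Append 4 zeros: 100101110001100000. Divide by 11001 (XOR where the leading bit is 1):
  pos 0: 10010 XOR 11001 = 01011
  pos 1: 10111 XOR 11001 = 01110
  pos 2: 11101 XOR 11001 = 00100
  pos 4: 10010 XOR 11001 = 01011
  pos 5: 10110 XOR 11001 = 01111
  pos 6: 11110 XOR 11001 = 00111
  pos 8: 11111 XOR 11001 = 00110
  pos 10: 11000 XOR 11001 = 00001
Remainder (last 4 bits) = 1000. This is the CRC / FCS.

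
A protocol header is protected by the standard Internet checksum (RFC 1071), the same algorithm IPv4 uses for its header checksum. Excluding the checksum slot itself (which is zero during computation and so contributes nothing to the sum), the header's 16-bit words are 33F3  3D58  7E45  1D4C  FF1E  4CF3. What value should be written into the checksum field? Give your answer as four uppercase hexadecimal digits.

A710

One's-complement addition (fold any carry out of bit 15 back into bit 0):
  0x33F3 + 0x3D58 = 0x0714B
  0x714B + 0x7E45 = 0x0EF90
  0xEF90 + 0x1D4C = 0x10CDC → wrap carry → 0x0CDD
  0x0CDD + 0xFF1E = 0x10BFB → wrap carry → 0x0BFC
  0x0BFC + 0x4CF3 = 0x058EF
One's-complement sum = 0x58EF.
Checksum = ~0x58EF & 0xFFFF = 0xA710.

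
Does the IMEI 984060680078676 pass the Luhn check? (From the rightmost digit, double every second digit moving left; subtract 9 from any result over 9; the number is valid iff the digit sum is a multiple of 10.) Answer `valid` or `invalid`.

valid

From the right, keep odd positions and double even positions (subtract 9 from any doubled value over 9):
  doubled (positions 2,4,...): 5 7 0 7 0 0 7 → sum 26
  kept (positions 1,3,...): 6 6 7 0 6 6 4 9 → sum 44
Total = 70.
70 mod 10 = 0, so the number is valid.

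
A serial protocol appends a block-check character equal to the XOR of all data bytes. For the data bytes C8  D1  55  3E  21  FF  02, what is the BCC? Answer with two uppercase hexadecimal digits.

AE

XOR the bytes together:
  start with 0xC8
  0xC8 ⊕ 0xD1 = 0x19
  0x19 ⊕ 0x55 = 0x4C
  0x4C ⊕ 0x3E = 0x72
  0x72 ⊕ 0x21 = 0x53
  0x53 ⊕ 0xFF = 0xAC
  0xAC ⊕ 0x02 = 0xAE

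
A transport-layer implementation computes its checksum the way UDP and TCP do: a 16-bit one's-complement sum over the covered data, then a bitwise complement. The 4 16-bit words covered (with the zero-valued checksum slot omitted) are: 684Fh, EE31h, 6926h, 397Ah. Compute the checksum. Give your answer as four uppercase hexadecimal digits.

06DE

One's-complement addition (fold any carry out of bit 15 back into bit 0):
  0x684F + 0xEE31 = 0x15680 → wrap carry → 0x5681
  0x5681 + 0x6926 = 0x0BFA7
  0xBFA7 + 0x397A = 0x0F921
One's-complement sum = 0xF921.
Checksum = ~0xF921 & 0xFFFF = 0x06DE.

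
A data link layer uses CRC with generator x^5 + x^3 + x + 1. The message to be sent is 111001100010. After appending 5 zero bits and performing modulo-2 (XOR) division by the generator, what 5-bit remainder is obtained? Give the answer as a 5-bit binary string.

Append 5 zeros: 11100110001000000. Divide by 101011 (XOR where the leading bit is 1):
  pos 0: 111001 XOR 101011 = 010010
  pos 1: 100101 XOR 101011 = 001110
  pos 3: 111000 XOR 101011 = 010011
  pos 4: 100110 XOR 101011 = 001101
  pos 6: 110110 XOR 101011 = 011101
  pos 7: 111010 XOR 101011 = 010001
  pos 8: 100010 XOR 101011 = 001001
  pos 10: 100100 XOR 101011 = 001111
Remainder (last 5 bits) = 11110. This is the CRC / FCS.

11110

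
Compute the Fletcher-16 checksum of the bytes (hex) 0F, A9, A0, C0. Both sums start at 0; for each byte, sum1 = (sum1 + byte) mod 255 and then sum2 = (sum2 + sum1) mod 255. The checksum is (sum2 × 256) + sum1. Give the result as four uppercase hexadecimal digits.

3B1A

Running sums (mod 255):
  after byte 0 (0F): sum1=15, sum2=15
  after byte 1 (A9): sum1=184, sum2=199
  after byte 2 (A0): sum1=89, sum2=33
  after byte 3 (C0): sum1=26, sum2=59
Checksum = sum2·256 + sum1 = 59·256 + 26 = 15130 = 0x3B1A.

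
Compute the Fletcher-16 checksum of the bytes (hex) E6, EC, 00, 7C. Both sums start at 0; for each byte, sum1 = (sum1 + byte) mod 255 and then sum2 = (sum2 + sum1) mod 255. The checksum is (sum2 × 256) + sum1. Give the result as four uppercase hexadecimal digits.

DE50

Running sums (mod 255):
  after byte 0 (E6): sum1=230, sum2=230
  after byte 1 (EC): sum1=211, sum2=186
  after byte 2 (00): sum1=211, sum2=142
  after byte 3 (7C): sum1=80, sum2=222
Checksum = sum2·256 + sum1 = 222·256 + 80 = 56912 = 0xDE50.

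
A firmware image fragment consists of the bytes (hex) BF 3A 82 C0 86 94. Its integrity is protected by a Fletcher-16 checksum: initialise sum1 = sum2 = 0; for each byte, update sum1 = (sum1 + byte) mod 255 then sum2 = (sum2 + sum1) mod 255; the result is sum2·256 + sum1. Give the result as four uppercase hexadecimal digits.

Running sums (mod 255):
  after byte 0 (BF): sum1=191, sum2=191
  after byte 1 (3A): sum1=249, sum2=185
  after byte 2 (82): sum1=124, sum2=54
  after byte 3 (C0): sum1=61, sum2=115
  after byte 4 (86): sum1=195, sum2=55
  after byte 5 (94): sum1=88, sum2=143
Checksum = sum2·256 + sum1 = 143·256 + 88 = 36696 = 0x8F58.

8F58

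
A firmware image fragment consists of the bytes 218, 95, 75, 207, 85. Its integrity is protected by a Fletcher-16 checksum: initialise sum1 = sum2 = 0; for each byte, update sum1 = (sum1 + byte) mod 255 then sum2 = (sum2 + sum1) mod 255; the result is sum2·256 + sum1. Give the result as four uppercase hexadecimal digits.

9AAA

Running sums (mod 255):
  after byte 0 (218): sum1=218, sum2=218
  after byte 1 (95): sum1=58, sum2=21
  after byte 2 (75): sum1=133, sum2=154
  after byte 3 (207): sum1=85, sum2=239
  after byte 4 (85): sum1=170, sum2=154
Checksum = sum2·256 + sum1 = 154·256 + 170 = 39594 = 0x9AAA.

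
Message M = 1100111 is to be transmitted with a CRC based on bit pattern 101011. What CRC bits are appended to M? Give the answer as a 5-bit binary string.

00100

Append 5 zeros: 110011100000. Divide by 101011 (XOR where the leading bit is 1):
  pos 0: 110011 XOR 101011 = 011000
  pos 1: 110001 XOR 101011 = 011010
  pos 2: 110100 XOR 101011 = 011111
  pos 3: 111110 XOR 101011 = 010101
  pos 4: 101010 XOR 101011 = 000001
Remainder (last 5 bits) = 00100. This is the CRC / FCS.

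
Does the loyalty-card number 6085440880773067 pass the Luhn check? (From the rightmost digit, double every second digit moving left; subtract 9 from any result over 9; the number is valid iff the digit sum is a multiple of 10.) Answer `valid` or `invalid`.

From the right, keep odd positions and double even positions (subtract 9 from any doubled value over 9):
  doubled (positions 2,4,...): 3 6 5 7 0 8 7 3 → sum 39
  kept (positions 1,3,...): 7 0 7 0 8 4 5 0 → sum 31
Total = 70.
70 mod 10 = 0, so the number is valid.

valid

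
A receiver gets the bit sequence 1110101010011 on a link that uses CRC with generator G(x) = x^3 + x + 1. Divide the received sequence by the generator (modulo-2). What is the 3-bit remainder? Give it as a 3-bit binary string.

000

Modulo-2 division of 1110101010011 by 1011:
  pos 0: 1110 XOR 1011 = 0101
  pos 1: 1011 XOR 1011 = 0000
  pos 6: 1010 XOR 1011 = 0001
  pos 9: 1011 XOR 1011 = 0000
Remainder = 000 (zero — the frame passes the CRC check).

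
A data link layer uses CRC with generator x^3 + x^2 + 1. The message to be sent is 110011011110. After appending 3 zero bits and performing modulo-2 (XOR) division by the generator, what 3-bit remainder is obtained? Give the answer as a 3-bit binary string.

Append 3 zeros: 110011011110000. Divide by 1101 (XOR where the leading bit is 1):
  pos 0: 1100 XOR 1101 = 0001
  pos 3: 1110 XOR 1101 = 0011
  pos 5: 1111 XOR 1101 = 0010
  pos 7: 1011 XOR 1101 = 0110
  pos 8: 1100 XOR 1101 = 0001
  pos 11: 1000 XOR 1101 = 0101
Remainder (last 3 bits) = 101. This is the CRC / FCS.

101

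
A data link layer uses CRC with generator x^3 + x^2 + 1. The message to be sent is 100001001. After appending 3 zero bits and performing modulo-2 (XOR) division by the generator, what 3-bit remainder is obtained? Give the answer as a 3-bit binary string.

100

Append 3 zeros: 100001001000. Divide by 1101 (XOR where the leading bit is 1):
  pos 0: 1000 XOR 1101 = 0101
  pos 1: 1010 XOR 1101 = 0111
  pos 2: 1111 XOR 1101 = 0010
  pos 4: 1000 XOR 1101 = 0101
  pos 5: 1011 XOR 1101 = 0110
  pos 6: 1100 XOR 1101 = 0001
Remainder (last 3 bits) = 100. This is the CRC / FCS.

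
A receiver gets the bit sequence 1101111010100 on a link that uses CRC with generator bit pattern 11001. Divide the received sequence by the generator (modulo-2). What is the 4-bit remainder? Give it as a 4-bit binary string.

Modulo-2 division of 1101111010100 by 11001:
  pos 0: 11011 XOR 11001 = 00010
  pos 3: 10110 XOR 11001 = 01111
  pos 4: 11111 XOR 11001 = 00110
  pos 6: 11001 XOR 11001 = 00000
Remainder = 0000 (zero — the frame passes the CRC check).

0000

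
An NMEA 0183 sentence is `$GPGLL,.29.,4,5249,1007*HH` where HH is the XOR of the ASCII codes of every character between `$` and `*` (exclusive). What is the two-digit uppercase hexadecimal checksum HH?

63

XOR the ASCII codes of the payload characters:
  'G' = 0x47 → acc = 0x47
  'P' = 0x50 → acc = 0x17
  'G' = 0x47 → acc = 0x50
  'L' = 0x4C → acc = 0x1C
  'L' = 0x4C → acc = 0x50
  ',' = 0x2C → acc = 0x7C
  '.' = 0x2E → acc = 0x52
  '2' = 0x32 → acc = 0x60
  '9' = 0x39 → acc = 0x59
  '.' = 0x2E → acc = 0x77
  ',' = 0x2C → acc = 0x5B
  '4' = 0x34 → acc = 0x6F
  ',' = 0x2C → acc = 0x43
  '5' = 0x35 → acc = 0x76
  '2' = 0x32 → acc = 0x44
  '4' = 0x34 → acc = 0x70
  '9' = 0x39 → acc = 0x49
  ',' = 0x2C → acc = 0x65
  '1' = 0x31 → acc = 0x54
  '0' = 0x30 → acc = 0x64
  '0' = 0x30 → acc = 0x54
  '7' = 0x37 → acc = 0x63
Checksum = 0x63.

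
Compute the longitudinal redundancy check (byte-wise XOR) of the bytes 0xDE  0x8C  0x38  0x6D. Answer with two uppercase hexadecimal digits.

07

XOR the bytes together:
  start with 0xDE
  0xDE ⊕ 0x8C = 0x52
  0x52 ⊕ 0x38 = 0x6A
  0x6A ⊕ 0x6D = 0x07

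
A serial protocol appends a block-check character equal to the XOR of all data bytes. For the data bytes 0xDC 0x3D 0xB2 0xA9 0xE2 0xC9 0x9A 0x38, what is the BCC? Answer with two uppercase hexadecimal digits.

XOR the bytes together:
  start with 0xDC
  0xDC ⊕ 0x3D = 0xE1
  0xE1 ⊕ 0xB2 = 0x53
  0x53 ⊕ 0xA9 = 0xFA
  0xFA ⊕ 0xE2 = 0x18
  0x18 ⊕ 0xC9 = 0xD1
  0xD1 ⊕ 0x9A = 0x4B
  0x4B ⊕ 0x38 = 0x73

73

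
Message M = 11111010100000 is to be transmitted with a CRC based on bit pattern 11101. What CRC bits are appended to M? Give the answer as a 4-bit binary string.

Append 4 zeros: 111110101000000000. Divide by 11101 (XOR where the leading bit is 1):
  pos 0: 11111 XOR 11101 = 00010
  pos 3: 10010 XOR 11101 = 01111
  pos 4: 11111 XOR 11101 = 00010
  pos 7: 10000 XOR 11101 = 01101
  pos 8: 11010 XOR 11101 = 00111
  pos 10: 11100 XOR 11101 = 00001
Remainder (last 4 bits) = 1000. This is the CRC / FCS.

1000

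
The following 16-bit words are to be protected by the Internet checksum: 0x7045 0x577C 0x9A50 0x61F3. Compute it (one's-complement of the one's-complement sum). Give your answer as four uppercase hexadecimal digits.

3BFA

One's-complement addition (fold any carry out of bit 15 back into bit 0):
  0x7045 + 0x577C = 0x0C7C1
  0xC7C1 + 0x9A50 = 0x16211 → wrap carry → 0x6212
  0x6212 + 0x61F3 = 0x0C405
One's-complement sum = 0xC405.
Checksum = ~0xC405 & 0xFFFF = 0x3BFA.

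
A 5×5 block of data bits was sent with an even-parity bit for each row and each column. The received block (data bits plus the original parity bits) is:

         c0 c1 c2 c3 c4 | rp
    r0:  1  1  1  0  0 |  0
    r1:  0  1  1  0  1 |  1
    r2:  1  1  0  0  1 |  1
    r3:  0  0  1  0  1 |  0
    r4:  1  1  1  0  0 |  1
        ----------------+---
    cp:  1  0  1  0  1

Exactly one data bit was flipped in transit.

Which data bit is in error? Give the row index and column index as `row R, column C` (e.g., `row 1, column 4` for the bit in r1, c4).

Recompute each row's even parity and compare to rp:
  r0: data parity 1, sent rp 0 → mismatch
  r1: data parity 1, sent rp 1 → ok
  r2: data parity 1, sent rp 1 → ok
  r3: data parity 0, sent rp 0 → ok
  r4: data parity 1, sent rp 1 → ok
Recompute each column's even parity and compare to cp:
  c0: data parity 1, sent cp 1 → ok
  c1: data parity 0, sent cp 0 → ok
  c2: data parity 0, sent cp 1 → mismatch
  c3: data parity 0, sent cp 0 → ok
  c4: data parity 1, sent cp 1 → ok
Exactly one row (r0) and one column (c2) fail → the flipped bit is at their intersection.

row 0, column 2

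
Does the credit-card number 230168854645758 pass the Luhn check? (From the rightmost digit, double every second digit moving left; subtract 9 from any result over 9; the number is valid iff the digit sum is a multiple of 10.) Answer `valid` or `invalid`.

From the right, keep odd positions and double even positions (subtract 9 from any doubled value over 9):
  doubled (positions 2,4,...): 1 1 3 1 7 2 6 → sum 21
  kept (positions 1,3,...): 8 7 4 4 8 6 0 2 → sum 39
Total = 60.
60 mod 10 = 0, so the number is valid.

valid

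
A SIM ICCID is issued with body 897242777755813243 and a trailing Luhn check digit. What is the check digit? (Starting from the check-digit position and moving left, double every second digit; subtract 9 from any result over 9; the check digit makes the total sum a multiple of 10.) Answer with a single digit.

Partial digits right→left: 3 4 2 3 1 8 5 5 7 7 7 7 2 4 2 7 9 8
Double every second digit counting from the check-digit position (so the 1st, 3rd, 5th, ... of the partial from the right).
  doubled (with −9 where >9): 6 4 2 1 5 5 4 4 9 → sum 40
  kept as-is: 4 3 8 5 7 7 4 7 8 → sum 53
Total = 40 + 53 = 93.
Check digit = (10 − (93 mod 10)) mod 10 = 7.

7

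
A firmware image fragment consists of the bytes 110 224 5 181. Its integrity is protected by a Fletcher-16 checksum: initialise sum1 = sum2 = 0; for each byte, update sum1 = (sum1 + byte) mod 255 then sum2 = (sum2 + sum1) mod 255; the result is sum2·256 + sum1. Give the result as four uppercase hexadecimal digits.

1C0A

Running sums (mod 255):
  after byte 0 (110): sum1=110, sum2=110
  after byte 1 (224): sum1=79, sum2=189
  after byte 2 (5): sum1=84, sum2=18
  after byte 3 (181): sum1=10, sum2=28
Checksum = sum2·256 + sum1 = 28·256 + 10 = 7178 = 0x1C0A.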